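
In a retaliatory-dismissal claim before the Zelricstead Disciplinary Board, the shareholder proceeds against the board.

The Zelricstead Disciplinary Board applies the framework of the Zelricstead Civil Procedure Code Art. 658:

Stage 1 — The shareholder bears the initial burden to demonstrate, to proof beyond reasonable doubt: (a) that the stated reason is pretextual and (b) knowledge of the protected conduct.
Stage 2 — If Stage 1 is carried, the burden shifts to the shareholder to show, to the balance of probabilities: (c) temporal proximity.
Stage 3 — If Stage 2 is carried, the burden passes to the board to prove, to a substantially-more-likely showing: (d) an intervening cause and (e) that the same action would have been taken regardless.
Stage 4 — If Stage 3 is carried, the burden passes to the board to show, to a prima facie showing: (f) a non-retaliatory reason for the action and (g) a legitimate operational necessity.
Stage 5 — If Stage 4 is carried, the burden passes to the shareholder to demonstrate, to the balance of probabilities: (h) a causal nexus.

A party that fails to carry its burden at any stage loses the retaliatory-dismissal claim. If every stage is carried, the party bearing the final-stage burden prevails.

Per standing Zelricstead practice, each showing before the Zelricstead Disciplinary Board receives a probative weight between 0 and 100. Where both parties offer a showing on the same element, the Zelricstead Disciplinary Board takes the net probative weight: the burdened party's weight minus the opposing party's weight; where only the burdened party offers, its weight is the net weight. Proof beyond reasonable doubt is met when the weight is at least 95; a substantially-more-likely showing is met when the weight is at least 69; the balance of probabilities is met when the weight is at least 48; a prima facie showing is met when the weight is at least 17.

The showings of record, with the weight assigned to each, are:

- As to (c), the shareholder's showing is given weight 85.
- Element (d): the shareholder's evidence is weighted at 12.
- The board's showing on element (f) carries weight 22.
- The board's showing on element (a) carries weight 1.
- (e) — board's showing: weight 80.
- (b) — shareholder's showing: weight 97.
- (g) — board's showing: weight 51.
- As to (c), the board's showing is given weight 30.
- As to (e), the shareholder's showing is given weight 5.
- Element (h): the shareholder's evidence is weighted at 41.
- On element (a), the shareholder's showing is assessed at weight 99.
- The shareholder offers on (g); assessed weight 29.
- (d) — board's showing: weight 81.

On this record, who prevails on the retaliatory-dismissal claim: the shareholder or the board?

At Stage 1 the shareholder must meet proof beyond reasonable doubt (weight is at least 95): on (a) the weight is 99 less the opposing 1 gives net 98, which does reach 95, so (a) meets the standard; on (b) the weight is 97, which does reach 95, so (b) meets the standard.
  Stage 1 carried; the burden remains with the shareholder.
At Stage 2 the shareholder must meet the balance of probabilities (weight is at least 48): on (c) the weight is 85 less the opposing 30 gives net 55, which does reach 48, so (c) meets the standard.
  The shareholder carries Stage 2; the board now bears the burden.
At Stage 3 the board must meet a substantially-more-likely showing (weight is at least 69): on (d) the weight is 81 less the opposing 12 gives net 69, which does reach 69, so (d) meets the standard; on (e) the weight is 80 less the opposing 5 gives net 75, ≥ 69, so (e) meets the standard.
  Stage 3 carried; the burden remains with the board.
At Stage 4 the board must meet a prima facie showing (weight is at least 17): on (f) the weight is 22, which does reach 17, so (f) meets the standard; on (g) the weight is 51 less the opposing 29 gives net 22, ≥ 17, so (g) meets the standard.
  The board carries Stage 4; the shareholder now bears the burden.
At Stage 5 the shareholder must meet the balance of probabilities (weight is at least 48): on (h) the weight is 41, which does not reach 48, so (h) does not meet the standard.
  Stage 5 not carried; the shareholder fails its burden.
So the board prevails.

board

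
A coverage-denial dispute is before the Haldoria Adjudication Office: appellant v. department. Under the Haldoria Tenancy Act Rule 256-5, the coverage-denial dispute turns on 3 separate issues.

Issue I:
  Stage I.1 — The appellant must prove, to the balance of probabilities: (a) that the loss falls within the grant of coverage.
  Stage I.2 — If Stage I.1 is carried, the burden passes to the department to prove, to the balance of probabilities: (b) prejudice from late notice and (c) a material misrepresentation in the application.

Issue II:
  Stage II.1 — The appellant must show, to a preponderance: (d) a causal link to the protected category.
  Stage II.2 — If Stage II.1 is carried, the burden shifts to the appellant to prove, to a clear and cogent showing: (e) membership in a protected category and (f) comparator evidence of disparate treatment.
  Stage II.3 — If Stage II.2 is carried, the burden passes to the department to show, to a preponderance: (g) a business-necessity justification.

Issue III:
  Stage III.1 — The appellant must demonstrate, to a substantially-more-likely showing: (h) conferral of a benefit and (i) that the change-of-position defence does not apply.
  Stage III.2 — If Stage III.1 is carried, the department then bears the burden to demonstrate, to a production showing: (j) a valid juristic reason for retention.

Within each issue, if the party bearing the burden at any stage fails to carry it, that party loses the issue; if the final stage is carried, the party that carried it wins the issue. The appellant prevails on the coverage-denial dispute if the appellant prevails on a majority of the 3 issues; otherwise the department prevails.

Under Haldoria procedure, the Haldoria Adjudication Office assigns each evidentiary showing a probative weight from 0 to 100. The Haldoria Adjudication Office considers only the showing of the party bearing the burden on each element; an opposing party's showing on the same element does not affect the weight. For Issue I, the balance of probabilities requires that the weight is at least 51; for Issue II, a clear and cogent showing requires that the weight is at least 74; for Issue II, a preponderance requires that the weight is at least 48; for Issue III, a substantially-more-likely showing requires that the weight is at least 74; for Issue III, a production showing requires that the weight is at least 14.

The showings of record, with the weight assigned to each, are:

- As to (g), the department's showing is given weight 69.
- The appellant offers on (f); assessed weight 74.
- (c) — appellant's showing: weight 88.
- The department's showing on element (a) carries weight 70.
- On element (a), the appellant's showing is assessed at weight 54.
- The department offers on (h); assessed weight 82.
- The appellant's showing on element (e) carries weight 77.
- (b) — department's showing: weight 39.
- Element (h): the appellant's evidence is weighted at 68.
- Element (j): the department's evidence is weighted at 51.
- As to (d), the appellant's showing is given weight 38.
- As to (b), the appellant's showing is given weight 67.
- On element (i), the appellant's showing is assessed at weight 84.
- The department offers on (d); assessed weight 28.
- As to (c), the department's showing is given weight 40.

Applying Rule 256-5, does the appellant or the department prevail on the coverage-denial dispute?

department

— Issue I —
Stage I.1 (appellant, the balance of probabilities, weight is at least 51): (a) 54 (department's 70 disregarded) ≥ 51 — meets.
  Stage I.1 is satisfied; the onus moves to the department.
Stage I.2 (department, the balance of probabilities, weight is at least 51): (b) 39 (appellant's 67 disregarded) < 51 — fails; (c) 40 (appellant's 88 disregarded) < 51 — fails.
  Not every element is met, so the department fails to carry Stage I.2.
The appellant prevails on this issue.
— Issue II —
Stage II.1 — burden on appellant; standard: a preponderance (weight is at least 48).
    (d): 38 (department's 28 disregarded) < 48 [not met]
  Stage II.1 not carried; the appellant fails its burden.
The department prevails on this issue.
— Issue III —
Stage III.1 — burden on appellant; standard: a substantially-more-likely showing (weight is at least 74).
    (h): 68 (department's 82 disregarded) < 74 [not met]
    (i): 84 ≥ 74 [met]
  The appellant does not carry Stage III.1.
The analysis ends at Stage III.1; the department prevails on this issue.
Per-issue: Issue I → appellant; Issue II → department; Issue III → department. The appellant must prevail on a majority of issues; overall, the department prevails.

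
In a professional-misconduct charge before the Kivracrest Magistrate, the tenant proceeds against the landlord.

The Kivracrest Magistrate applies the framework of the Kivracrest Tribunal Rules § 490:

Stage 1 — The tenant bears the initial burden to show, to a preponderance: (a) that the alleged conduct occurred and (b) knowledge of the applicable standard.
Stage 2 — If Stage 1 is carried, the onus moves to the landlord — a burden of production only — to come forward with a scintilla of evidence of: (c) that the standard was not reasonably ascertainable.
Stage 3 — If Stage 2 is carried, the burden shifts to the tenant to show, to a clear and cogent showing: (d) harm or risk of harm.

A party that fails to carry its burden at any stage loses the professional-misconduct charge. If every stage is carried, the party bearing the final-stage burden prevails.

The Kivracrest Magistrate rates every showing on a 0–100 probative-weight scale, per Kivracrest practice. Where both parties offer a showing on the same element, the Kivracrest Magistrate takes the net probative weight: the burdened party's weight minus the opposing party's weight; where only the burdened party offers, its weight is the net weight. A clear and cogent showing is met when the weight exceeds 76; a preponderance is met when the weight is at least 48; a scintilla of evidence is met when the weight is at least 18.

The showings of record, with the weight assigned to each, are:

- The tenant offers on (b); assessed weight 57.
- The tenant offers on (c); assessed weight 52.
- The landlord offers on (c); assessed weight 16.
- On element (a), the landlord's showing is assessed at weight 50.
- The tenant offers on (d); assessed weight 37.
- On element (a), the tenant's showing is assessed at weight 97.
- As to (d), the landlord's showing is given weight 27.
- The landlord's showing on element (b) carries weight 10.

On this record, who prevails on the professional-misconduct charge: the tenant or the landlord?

landlord

Stage 1 (tenant, a preponderance, weight is at least 48): (a) net 97−50=47 < 48 — fails; (b) net 57−10=47 < 48 — fails.
  The tenant does not carry Stage 1.
The landlord prevails.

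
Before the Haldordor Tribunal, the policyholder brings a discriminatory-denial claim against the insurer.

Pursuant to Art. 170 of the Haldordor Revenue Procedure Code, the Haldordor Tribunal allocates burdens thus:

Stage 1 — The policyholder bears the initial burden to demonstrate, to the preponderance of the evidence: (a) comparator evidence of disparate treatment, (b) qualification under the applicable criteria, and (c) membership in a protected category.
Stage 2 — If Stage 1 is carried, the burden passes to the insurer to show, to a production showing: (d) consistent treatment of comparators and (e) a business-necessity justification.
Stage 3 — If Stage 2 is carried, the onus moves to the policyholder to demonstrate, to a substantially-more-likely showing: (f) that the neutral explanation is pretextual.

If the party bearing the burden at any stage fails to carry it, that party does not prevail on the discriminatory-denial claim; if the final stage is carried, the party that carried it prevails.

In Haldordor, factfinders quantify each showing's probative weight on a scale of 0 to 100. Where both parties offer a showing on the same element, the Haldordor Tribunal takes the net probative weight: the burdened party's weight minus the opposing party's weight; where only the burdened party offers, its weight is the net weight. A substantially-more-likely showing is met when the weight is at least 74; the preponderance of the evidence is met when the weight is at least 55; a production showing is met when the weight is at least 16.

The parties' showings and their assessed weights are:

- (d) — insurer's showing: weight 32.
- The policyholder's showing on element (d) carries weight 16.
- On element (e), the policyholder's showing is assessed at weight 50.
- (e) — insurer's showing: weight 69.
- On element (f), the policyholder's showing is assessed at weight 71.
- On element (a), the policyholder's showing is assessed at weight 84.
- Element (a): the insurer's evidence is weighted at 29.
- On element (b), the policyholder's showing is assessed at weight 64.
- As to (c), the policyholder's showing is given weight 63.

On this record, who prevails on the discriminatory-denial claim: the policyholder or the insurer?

insurer

At Stage 1 the policyholder must meet the preponderance of the evidence (weight is at least 55): on (a) the weight is 84 less the opposing 29 gives net 55, ≥ 55, so (a) meets the standard; on (b) the weight is 64, which does reach 55, so (b) meets the standard; on (c) the weight is 63, ≥ 55, so (c) meets the standard.
  Stage 1 carried; the burden shifts to the insurer.
At Stage 2 the insurer must meet a production showing (weight is at least 16): on (d) the weight is 32 less the opposing 16 gives net 16, ≥ 16, so (d) meets the standard; on (e) the weight is 69 less the opposing 50 gives net 19, which does reach 16, so (e) meets the standard.
  The insurer carries Stage 2; the policyholder now bears the burden.
At Stage 3 the policyholder must meet a substantially-more-likely showing (weight is at least 74): on (f) the weight is 71, < 74, so (f) does not meet the standard.
  Stage 3 not carried; the policyholder fails its burden.
The insurer prevails.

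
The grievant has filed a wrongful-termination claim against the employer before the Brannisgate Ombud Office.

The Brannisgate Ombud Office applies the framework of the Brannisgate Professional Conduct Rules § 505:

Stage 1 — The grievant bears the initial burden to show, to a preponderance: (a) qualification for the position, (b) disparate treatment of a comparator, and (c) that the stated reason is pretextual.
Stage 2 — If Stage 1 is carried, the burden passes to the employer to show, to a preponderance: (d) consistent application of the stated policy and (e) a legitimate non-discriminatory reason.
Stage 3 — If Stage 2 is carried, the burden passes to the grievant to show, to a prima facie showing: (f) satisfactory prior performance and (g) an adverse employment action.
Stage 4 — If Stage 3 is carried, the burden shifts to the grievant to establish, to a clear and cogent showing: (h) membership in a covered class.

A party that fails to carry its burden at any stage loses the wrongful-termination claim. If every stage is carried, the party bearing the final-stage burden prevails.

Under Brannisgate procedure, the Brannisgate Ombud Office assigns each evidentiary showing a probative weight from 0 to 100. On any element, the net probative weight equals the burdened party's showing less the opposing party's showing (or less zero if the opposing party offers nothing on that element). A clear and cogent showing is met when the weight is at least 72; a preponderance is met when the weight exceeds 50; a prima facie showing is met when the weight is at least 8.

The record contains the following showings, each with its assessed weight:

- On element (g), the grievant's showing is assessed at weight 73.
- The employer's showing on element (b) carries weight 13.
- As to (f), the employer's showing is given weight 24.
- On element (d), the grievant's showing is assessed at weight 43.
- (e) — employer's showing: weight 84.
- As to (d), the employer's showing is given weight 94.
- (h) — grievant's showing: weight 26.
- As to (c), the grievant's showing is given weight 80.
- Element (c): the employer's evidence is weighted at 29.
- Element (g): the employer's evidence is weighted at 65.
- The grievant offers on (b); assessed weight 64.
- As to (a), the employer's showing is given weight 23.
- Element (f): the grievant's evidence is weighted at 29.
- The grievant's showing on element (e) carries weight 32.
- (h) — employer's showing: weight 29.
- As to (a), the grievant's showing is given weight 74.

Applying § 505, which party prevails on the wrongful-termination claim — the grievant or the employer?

Stage 1 (grievant, a preponderance, weight exceeds 50): (a) net 74−23=51 > 50 — meets; (b) net 64−13=51 > 50 — meets; (c) net 80−29=51 > 50 — meets.
  Stage 1 is satisfied; the onus moves to the employer.
Stage 2 (employer, a preponderance, weight exceeds 50): (d) net 94−43=51 > 50 — meets; (e) net 84−32=52 > 50 — meets.
  Stage 2 is satisfied; the onus moves to the grievant.
Stage 3 (grievant, a prima facie showing, weight is at least 8): (f) net 29−24=5 < 8 — fails; (g) net 73−65=8 ≥ 8 — meets.
  Not every element is met, so the grievant fails to carry Stage 3.
The employer prevails.

employer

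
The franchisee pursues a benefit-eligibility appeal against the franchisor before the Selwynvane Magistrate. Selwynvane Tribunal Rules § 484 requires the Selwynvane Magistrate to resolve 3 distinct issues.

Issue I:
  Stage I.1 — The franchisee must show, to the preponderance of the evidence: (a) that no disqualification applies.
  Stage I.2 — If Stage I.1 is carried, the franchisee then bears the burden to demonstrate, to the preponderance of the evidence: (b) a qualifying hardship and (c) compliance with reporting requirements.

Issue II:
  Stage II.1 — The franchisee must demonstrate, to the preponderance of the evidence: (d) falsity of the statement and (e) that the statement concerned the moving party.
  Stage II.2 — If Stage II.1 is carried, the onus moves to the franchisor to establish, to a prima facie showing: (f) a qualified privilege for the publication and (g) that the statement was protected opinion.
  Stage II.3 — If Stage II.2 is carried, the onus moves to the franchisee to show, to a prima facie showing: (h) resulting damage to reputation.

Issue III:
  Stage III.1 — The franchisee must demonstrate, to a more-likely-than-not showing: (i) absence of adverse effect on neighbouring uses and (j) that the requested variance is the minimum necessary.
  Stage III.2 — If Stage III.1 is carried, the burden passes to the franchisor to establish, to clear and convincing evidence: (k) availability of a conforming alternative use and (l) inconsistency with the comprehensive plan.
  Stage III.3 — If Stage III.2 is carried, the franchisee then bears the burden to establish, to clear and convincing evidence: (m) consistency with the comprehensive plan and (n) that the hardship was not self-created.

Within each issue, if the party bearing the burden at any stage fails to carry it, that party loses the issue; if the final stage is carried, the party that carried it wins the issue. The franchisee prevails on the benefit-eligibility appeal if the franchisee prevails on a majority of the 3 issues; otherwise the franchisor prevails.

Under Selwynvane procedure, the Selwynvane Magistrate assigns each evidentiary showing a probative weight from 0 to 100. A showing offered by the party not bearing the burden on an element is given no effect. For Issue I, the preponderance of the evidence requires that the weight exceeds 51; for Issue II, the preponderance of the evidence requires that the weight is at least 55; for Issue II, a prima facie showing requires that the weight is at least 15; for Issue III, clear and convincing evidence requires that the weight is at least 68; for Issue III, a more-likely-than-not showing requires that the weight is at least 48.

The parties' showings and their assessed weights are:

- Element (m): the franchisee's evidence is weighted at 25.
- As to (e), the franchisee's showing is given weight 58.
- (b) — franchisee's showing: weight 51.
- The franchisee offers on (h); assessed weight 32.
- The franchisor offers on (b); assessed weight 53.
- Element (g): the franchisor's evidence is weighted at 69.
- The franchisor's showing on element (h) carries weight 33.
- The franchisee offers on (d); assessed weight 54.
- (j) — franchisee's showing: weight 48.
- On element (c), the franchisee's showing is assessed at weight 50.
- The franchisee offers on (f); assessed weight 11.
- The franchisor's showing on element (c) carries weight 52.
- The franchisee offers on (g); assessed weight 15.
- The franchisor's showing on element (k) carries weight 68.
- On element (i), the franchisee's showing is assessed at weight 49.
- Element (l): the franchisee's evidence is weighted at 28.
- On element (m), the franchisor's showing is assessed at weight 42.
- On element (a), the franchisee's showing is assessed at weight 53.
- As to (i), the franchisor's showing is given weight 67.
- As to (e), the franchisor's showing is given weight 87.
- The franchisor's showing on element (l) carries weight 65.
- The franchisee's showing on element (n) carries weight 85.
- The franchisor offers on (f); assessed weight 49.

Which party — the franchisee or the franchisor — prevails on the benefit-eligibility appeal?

franchisor

— Issue I —
Stage I.1 — burden on franchisee; standard: the preponderance of the evidence (weight exceeds 51).
    (a): 53 > 51 [met]
  Stage I.1 carried; the burden remains with the franchisee.
Stage I.2 — burden on franchisee; standard: the preponderance of the evidence (weight exceeds 51).
    (b): 51 (franchisor's 53 disregarded) ≤ 51 [not met]
    (c): 50 (franchisor's 52 disregarded) ≤ 51 [not met]
  Stage I.2 not carried; the franchisee fails its burden.
The analysis ends at Stage I.2; the franchisor prevails on this issue.
— Issue II —
Stage II.1 (franchisee, the preponderance of the evidence, weight is at least 55): (d) 54 < 55 — fails; (e) 58 (franchisor's 87 disregarded) ≥ 55 — meets.
  Stage II.1 not carried; the franchisee fails its burden.
So the franchisor prevails on this issue.
— Issue III —
Stage III.1 (franchisee, a more-likely-than-not showing, weight is at least 48): (i) 49 (franchisor's 67 disregarded) ≥ 48 — meets; (j) 48 ≥ 48 — meets.
  Stage III.1 is satisfied; the onus moves to the franchisor.
Stage III.2 (franchisor, clear and convincing evidence, weight is at least 68): (k) 68 ≥ 68 — meets; (l) 65 (franchisee's 28 disregarded) < 68 — fails.
  The franchisor does not carry Stage III.2.
So the franchisee prevails on this issue.
Per-issue: Issue I → franchisor; Issue II → franchisor; Issue III → franchisee. The franchisee must prevail on a majority of issues; overall, the franchisor prevails.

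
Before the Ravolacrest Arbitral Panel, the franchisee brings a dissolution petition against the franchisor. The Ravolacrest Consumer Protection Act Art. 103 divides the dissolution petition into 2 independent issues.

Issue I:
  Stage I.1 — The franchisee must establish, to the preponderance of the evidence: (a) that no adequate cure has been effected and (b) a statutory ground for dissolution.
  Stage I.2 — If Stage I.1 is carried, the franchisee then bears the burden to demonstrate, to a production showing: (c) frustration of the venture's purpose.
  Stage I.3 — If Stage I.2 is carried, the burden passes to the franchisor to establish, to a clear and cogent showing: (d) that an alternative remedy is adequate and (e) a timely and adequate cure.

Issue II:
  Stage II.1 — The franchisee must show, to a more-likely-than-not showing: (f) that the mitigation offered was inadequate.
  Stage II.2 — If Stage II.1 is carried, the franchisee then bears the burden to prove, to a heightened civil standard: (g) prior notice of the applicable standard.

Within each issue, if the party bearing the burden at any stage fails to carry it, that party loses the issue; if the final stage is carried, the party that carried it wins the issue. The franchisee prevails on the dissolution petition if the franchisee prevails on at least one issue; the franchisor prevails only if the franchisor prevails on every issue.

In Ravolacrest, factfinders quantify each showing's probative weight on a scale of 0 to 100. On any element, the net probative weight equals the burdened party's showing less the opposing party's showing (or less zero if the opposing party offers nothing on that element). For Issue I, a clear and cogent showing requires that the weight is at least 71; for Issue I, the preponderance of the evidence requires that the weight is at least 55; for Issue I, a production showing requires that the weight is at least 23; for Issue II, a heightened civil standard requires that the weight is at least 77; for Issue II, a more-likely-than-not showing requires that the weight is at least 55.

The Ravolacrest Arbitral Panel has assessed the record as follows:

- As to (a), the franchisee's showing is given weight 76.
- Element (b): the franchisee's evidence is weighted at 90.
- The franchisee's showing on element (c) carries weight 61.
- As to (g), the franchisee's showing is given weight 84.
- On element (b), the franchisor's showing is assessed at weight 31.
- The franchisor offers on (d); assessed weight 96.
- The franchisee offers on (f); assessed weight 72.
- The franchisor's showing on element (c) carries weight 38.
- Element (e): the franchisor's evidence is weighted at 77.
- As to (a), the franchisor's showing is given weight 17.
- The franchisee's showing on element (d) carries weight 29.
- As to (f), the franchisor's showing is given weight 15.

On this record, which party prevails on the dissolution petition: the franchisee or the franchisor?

— Issue I —
Stage I.1 (franchisee, the preponderance of the evidence, weight is at least 55): (a) net 76−17=59 ≥ 55 — meets; (b) net 90−31=59 ≥ 55 — meets.
  All elements met. The franchisee retains the burden for Stage I.2.
Stage I.2 (franchisee, a production showing, weight is at least 23): (c) net 61−38=23 ≥ 23 — meets.
  Stage I.2 carried; the burden shifts to the franchisor.
Stage I.3 (franchisor, a clear and cogent showing, weight is at least 71): (d) net 96−29=67 < 71 — fails; (e) 77 ≥ 71 — meets.
  Not every element is met, so the franchisor fails to carry Stage I.3.
The franchisee prevails on this issue.
— Issue II —
Stage II.1 — burden on franchisee; standard: a more-likely-than-not showing (weight is at least 55).
    (f): 72 − 15 = 57 ≥ 55 [met]
  Stage II.1 carried; the burden remains with the franchisee.
Stage II.2 — burden on franchisee; standard: a heightened civil standard (weight is at least 77).
    (g): 84 ≥ 77 [met]
  Stage II.2 carried; the final stage is satisfied.
Every stage carried; the franchisee prevails on this issue.
Per-issue: Issue I → franchisee; Issue II → franchisee. The franchisee must prevail on at least one issue; overall, the franchisee prevails.

franchisee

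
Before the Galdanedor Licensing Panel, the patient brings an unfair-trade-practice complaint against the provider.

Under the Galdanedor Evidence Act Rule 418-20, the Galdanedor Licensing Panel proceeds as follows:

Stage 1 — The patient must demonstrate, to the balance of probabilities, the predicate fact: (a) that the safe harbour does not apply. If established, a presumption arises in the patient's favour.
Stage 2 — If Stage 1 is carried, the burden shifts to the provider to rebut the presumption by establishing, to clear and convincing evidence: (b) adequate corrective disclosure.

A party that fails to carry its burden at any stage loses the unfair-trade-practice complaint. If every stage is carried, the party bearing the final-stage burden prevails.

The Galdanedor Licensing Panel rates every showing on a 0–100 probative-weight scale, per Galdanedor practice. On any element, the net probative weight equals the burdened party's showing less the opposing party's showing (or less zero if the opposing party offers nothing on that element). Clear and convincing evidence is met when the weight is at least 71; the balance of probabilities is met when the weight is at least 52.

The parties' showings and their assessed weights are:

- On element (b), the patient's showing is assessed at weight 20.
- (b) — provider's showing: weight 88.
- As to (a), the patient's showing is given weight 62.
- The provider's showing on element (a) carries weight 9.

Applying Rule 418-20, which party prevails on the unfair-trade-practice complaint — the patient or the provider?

Stage 1 — burden on patient; standard: the balance of probabilities (weight is at least 52).
    (a): 62 − 9 = 53 ≥ 52 [met]
  Stage 1 is satisfied; the onus moves to the provider.
Stage 2 — burden on provider; standard: clear and convincing evidence (weight is at least 71).
    (b): 88 − 20 = 68 < 71 [not met]
  Stage 2 not carried; the provider fails its burden.
So the patient prevails.

patient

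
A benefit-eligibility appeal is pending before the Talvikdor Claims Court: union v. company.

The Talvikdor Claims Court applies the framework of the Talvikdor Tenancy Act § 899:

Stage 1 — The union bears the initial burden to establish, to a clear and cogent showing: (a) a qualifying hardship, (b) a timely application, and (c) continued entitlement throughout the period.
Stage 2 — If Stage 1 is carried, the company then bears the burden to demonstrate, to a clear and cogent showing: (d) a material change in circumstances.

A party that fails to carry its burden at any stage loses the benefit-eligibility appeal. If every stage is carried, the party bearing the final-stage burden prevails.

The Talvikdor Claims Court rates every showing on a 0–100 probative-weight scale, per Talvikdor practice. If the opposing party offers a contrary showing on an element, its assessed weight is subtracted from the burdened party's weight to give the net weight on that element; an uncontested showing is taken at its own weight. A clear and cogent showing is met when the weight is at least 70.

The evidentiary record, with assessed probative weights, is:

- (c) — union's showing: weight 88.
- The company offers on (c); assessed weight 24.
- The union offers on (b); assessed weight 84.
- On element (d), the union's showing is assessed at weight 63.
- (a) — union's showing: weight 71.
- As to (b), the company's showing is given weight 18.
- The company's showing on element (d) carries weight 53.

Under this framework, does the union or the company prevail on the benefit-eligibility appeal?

Stage 1 (union, a clear and cogent showing, weight is at least 70): (a) 71 ≥ 70 — meets; (b) net 84−18=66 < 70 — fails; (c) net 88−24=64 < 70 — fails.
  The union does not carry Stage 1.
The company prevails.

company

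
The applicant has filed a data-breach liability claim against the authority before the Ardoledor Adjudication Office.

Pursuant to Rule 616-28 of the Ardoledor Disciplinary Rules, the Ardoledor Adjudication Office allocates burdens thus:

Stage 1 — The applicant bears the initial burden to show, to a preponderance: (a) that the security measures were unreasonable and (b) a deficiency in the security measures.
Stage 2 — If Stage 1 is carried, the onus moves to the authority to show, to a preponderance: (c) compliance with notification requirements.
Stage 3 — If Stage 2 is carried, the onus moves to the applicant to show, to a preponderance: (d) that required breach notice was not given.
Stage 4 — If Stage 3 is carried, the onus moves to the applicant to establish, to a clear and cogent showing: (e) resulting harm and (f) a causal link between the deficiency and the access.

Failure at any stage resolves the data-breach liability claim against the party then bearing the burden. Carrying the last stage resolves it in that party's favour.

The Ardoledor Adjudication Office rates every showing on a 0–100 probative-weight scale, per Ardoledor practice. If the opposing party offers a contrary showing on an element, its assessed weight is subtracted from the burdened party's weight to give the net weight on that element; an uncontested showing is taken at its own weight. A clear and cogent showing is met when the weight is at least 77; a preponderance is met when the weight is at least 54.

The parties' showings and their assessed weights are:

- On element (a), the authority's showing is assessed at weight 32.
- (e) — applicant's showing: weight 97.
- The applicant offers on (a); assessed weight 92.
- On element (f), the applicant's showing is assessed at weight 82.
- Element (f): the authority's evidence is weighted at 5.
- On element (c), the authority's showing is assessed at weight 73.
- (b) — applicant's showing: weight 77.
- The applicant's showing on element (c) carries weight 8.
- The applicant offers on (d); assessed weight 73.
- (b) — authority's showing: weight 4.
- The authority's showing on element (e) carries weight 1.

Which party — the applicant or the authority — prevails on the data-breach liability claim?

applicant

Stage 1 — burden on applicant; standard: a preponderance (weight is at least 54).
    (a): 92 − 32 = 60 ≥ 54 [met]
    (b): 77 − 4 = 73 ≥ 54 [met]
  All elements met. The burden passes to the authority.
Stage 2 — burden on authority; standard: a preponderance (weight is at least 54).
    (c): 73 − 8 = 65 ≥ 54 [met]
  All elements met. The burden passes to the applicant.
Stage 3 — burden on applicant; standard: a preponderance (weight is at least 54).
    (d): 73 ≥ 54 [met]
  All elements met. The applicant retains the burden for Stage 4.
Stage 4 — burden on applicant; standard: a clear and cogent showing (weight is at least 77).
    (e): 97 − 1 = 96 ≥ 77 [met]
    (f): 82 − 5 = 77 ≥ 77 [met]
  The applicant carries the last stage.
All stages carried — the applicant prevails.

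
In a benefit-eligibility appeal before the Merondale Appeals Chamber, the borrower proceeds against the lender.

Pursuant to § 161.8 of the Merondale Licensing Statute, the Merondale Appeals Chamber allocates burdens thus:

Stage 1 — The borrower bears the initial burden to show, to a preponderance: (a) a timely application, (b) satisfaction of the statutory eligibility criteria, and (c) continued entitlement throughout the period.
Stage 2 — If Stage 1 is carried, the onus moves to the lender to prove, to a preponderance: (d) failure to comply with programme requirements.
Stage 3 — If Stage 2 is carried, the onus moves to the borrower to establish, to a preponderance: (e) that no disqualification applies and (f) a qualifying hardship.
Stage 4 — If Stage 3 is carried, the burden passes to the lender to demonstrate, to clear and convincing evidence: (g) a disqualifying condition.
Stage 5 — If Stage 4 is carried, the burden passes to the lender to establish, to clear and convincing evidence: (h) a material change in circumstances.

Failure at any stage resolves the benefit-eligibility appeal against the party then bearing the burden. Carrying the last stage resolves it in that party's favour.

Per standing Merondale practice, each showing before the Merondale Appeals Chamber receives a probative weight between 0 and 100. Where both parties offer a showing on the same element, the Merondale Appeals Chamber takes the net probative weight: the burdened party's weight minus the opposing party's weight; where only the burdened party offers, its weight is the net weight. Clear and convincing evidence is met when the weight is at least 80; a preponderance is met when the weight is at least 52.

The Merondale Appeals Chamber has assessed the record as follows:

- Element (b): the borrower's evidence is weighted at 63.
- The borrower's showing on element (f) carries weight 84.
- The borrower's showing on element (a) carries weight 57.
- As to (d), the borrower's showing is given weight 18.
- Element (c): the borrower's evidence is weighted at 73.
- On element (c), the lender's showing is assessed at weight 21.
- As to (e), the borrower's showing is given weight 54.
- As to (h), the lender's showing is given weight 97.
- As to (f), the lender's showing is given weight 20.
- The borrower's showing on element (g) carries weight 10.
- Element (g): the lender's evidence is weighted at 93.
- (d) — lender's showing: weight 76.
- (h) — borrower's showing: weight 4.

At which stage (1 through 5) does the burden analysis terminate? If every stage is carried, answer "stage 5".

At Stage 1 the borrower must meet a preponderance (weight is at least 52): on (a) the weight is 57, which does reach 52, so (a) meets the standard; on (b) the weight is 63, ≥ 52, so (b) meets the standard; on (c) the weight is 73 less the opposing 21 gives net 52, ≥ 52, so (c) meets the standard.
  Stage 1 is satisfied; the onus moves to the lender.
At Stage 2 the lender must meet a preponderance (weight is at least 52): on (d) the weight is 76 less the opposing 18 gives net 58, which does reach 52, so (d) meets the standard.
  All elements met. The burden passes to the borrower.
At Stage 3 the borrower must meet a preponderance (weight is at least 52): on (e) the weight is 54, which does reach 52, so (e) meets the standard; on (f) the weight is 84 less the opposing 20 gives net 64, ≥ 52, so (f) meets the standard.
  The borrower carries Stage 3; the lender now bears the burden.
At Stage 4 the lender must meet clear and convincing evidence (weight is at least 80): on (g) the weight is 93 less the opposing 10 gives net 83, ≥ 80, so (g) meets the standard.
  All elements met. The lender retains the burden for Stage 5.
At Stage 5 the lender must meet clear and convincing evidence (weight is at least 80): on (h) the weight is 97 less the opposing 4 gives net 93, which does reach 80, so (h) meets the standard.
  Stage 5 carried; the final stage is satisfied.
With every stage satisfied, the lender prevails.

stage 5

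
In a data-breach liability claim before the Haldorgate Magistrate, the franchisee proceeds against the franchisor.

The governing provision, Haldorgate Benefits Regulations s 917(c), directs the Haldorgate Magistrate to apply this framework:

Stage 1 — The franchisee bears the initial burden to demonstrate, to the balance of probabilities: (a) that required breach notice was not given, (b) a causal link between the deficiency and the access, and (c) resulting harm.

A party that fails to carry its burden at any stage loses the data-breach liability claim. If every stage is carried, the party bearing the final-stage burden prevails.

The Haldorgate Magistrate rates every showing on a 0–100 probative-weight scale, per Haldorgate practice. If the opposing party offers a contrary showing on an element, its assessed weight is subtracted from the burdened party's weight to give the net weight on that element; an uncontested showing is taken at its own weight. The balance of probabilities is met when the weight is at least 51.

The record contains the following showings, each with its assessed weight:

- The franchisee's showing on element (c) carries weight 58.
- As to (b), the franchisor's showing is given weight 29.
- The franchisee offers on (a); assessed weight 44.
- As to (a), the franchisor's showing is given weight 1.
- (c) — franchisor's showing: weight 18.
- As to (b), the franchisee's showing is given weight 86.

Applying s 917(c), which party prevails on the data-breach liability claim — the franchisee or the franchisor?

At Stage 1 the franchisee must meet the balance of probabilities (weight is at least 51): on (a) the weight is 44 less the opposing 1 gives net 43, < 51, so (a) does not meet the standard; on (b) the weight is 86 less the opposing 29 gives net 57, ≥ 51, so (b) meets the standard; on (c) the weight is 58 less the opposing 18 gives net 40, which does not reach 51, so (c) does not meet the standard.
  Not every element is met, so the franchisee fails to carry Stage 1.
The franchisor prevails.

franchisor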